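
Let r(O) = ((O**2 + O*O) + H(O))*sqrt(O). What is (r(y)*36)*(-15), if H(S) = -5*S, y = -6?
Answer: -55080*I*sqrt(6) ≈ -1.3492e+5*I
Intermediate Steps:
r(O) = sqrt(O)*(-5*O + 2*O**2) (r(O) = ((O**2 + O*O) - 5*O)*sqrt(O) = ((O**2 + O**2) - 5*O)*sqrt(O) = (2*O**2 - 5*O)*sqrt(O) = (-5*O + 2*O**2)*sqrt(O) = sqrt(O)*(-5*O + 2*O**2))
(r(y)*36)*(-15) = (((-6)**(3/2)*(-5 + 2*(-6)))*36)*(-15) = (((-6*I*sqrt(6))*(-5 - 12))*36)*(-15) = ((-6*I*sqrt(6)*(-17))*36)*(-15) = ((102*I*sqrt(6))*36)*(-15) = (3672*I*sqrt(6))*(-15) = -55080*I*sqrt(6)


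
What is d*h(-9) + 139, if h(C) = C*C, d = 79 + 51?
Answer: 10669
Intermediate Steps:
d = 130
h(C) = C²
d*h(-9) + 139 = 130*(-9)² + 139 = 130*81 + 139 = 10530 + 139 = 10669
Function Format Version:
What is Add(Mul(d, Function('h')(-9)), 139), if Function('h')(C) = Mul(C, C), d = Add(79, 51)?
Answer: 10669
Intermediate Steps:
d = 130
Function('h')(C) = Pow(C, 2)
Add(Mul(d, Function('h')(-9)), 139) = Add(Mul(130, Pow(-9, 2)), 139) = Add(Mul(130, 81), 139) = Add(10530, 139) = 10669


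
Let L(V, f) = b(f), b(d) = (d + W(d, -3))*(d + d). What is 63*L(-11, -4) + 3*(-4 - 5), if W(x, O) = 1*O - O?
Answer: 1989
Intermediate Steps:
W(x, O) = 0 (W(x, O) = O - O = 0)
b(d) = 2*d² (b(d) = (d + 0)*(d + d) = d*(2*d) = 2*d²)
L(V, f) = 2*f²
63*L(-11, -4) + 3*(-4 - 5) = 63*(2*(-4)²) + 3*(-4 - 5) = 63*(2*16) + 3*(-9) = 63*32 - 27 = 2016 - 27 = 1989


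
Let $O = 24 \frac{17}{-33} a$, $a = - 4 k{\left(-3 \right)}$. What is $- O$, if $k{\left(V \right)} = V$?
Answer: $\frac{1632}{11} \approx 148.36$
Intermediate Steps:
$a = 12$ ($a = \left(-4\right) \left(-3\right) = 12$)
$O = - \frac{1632}{11}$ ($O = 24 \frac{17}{-33} \cdot 12 = 24 \cdot 17 \left(- \frac{1}{33}\right) 12 = 24 \left(- \frac{17}{33}\right) 12 = \left(- \frac{136}{11}\right) 12 = - \frac{1632}{11} \approx -148.36$)
$- O = \left(-1\right) \left(- \frac{1632}{11}\right) = \frac{1632}{11}$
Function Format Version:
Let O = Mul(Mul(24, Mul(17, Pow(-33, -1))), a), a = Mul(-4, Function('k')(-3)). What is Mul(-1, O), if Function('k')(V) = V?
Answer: Rational(1632, 11) ≈ 148.36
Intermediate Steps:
a = 12 (a = Mul(-4, -3) = 12)
O = Rational(-1632, 11) (O = Mul(Mul(24, Mul(17, Pow(-33, -1))), 12) = Mul(Mul(24, Mul(17, Rational(-1, 33))), 12) = Mul(Mul(24, Rational(-17, 33)), 12) = Mul(Rational(-136, 11), 12) = Rational(-1632, 11) ≈ -148.36)
Mul(-1, O) = Mul(-1, Rational(-1632, 11)) = Rational(1632, 11)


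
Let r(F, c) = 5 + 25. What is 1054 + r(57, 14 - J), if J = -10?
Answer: 1084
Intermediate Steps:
r(F, c) = 30
1054 + r(57, 14 - J) = 1054 + 30 = 1084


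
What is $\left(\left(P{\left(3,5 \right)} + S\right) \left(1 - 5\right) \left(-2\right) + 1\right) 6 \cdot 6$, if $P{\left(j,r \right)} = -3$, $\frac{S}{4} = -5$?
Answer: $-6588$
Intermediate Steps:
$S = -20$ ($S = 4 \left(-5\right) = -20$)
$\left(\left(P{\left(3,5 \right)} + S\right) \left(1 - 5\right) \left(-2\right) + 1\right) 6 \cdot 6 = \left(\left(-3 - 20\right) \left(1 - 5\right) \left(-2\right) + 1\right) 6 \cdot 6 = \left(\left(-23\right) \left(-4\right) \left(-2\right) + 1\right) 6 \cdot 6 = \left(92 \left(-2\right) + 1\right) 6 \cdot 6 = \left(-184 + 1\right) 6 \cdot 6 = \left(-183\right) 6 \cdot 6 = \left(-1098\right) 6 = -6588$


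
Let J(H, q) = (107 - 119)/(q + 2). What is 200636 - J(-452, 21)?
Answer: 4614640/23 ≈ 2.0064e+5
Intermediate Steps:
J(H, q) = -12/(2 + q)
200636 - J(-452, 21) = 200636 - (-12)/(2 + 21) = 200636 - (-12)/23 = 200636 - 1*(-12/23) = 200636 + 12/23 = 4614640/23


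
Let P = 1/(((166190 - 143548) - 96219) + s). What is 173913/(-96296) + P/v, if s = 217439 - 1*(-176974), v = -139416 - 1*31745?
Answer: -2387591168169611/1322014335488104 ≈ -1.8060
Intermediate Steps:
v = -171161 (v = -139416 - 31745 = -171161)
s = 394413 (s = 217439 + 176974 = 394413)
P = 1/320836 (P = 1/(((166190 - 143548) - 96219) + 394413) = 1/((22642 - 96219) + 394413) = 1/(-73577 + 394413) = 1/320836 ≈ 3.1169e-6)
173913/(-96296) + P/v = 173913/(-96296) + (1/320836)/(-171161) = 173913*(-1/96296) + (1/320836)*(-1/171161) = -173913/96296 - 1/54914610596 = -2387591168169611/1322014335488104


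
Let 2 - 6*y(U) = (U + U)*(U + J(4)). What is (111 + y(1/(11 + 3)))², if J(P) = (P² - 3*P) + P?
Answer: 4270753201/345744 ≈ 12352.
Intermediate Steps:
J(P) = P² - 2*P
y(U) = ⅓ - U*(8 + U)/3 (y(U) = ⅓ - (U + U)*(U + 4*(-2 + 4))/6 = ⅓ - 2*U*(U + 4*2)/6 = ⅓ - 2*U*(U + 8)/6 = ⅓ - 2*U*(8 + U)/6 = ⅓ - U*(8 + U)/3)
(111 + y(1/(11 + 3)))² = (111 + (⅓ - 8/(3*(11 + 3)) - 1/(3*(11 + 3)²)))² = (111 + (⅓ - 8/3/14 - (1/14)²/3))² = (111 + (⅓ - 8/3*1/14 - (1/14)²/3))² = (111 + (⅓ - 4/21 - ⅓*1/196))² = (111 + (⅓ - 4/21 - 1/588))² = (111 + 83/588)² = (65351/588)² = 4270753201/345744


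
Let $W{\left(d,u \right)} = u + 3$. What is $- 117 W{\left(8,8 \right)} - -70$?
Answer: $-1217$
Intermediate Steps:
$W{\left(d,u \right)} = 3 + u$
$- 117 W{\left(8,8 \right)} - -70 = - 117 \left(3 + 8\right) - -70 = \left(-117\right) 11 + \left(-9 + 79\right) = -1287 + 70 = -1217$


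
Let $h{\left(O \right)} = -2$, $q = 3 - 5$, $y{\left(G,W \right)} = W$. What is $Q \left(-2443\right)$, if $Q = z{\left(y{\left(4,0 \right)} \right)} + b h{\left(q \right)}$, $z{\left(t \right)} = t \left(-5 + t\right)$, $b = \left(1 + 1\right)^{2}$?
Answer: $19544$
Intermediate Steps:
$b = 4$ ($b = 2^{2} = 4$)
$q = -2$ ($q = 3 - 5 = -2$)
$Q = -8$ ($Q = 0 \left(-5 + 0\right) + 4 \left(-2\right) = 0 \left(-5\right) - 8 = 0 - 8 = -8$)
$Q \left(-2443\right) = \left(-8\right) \left(-2443\right) = 19544$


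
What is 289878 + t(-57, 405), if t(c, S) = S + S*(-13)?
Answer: 285018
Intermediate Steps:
t(c, S) = -12*S (t(c, S) = S - 13*S = -12*S)
289878 + t(-57, 405) = 289878 - 12*405 = 289878 - 4860 = 285018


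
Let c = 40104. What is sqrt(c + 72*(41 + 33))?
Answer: 6*sqrt(1262) ≈ 213.15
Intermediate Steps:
sqrt(c + 72*(41 + 33)) = sqrt(40104 + 72*(41 + 33)) = sqrt(40104 + 72*74) = sqrt(40104 + 5328) = sqrt(45432) = 6*sqrt(1262)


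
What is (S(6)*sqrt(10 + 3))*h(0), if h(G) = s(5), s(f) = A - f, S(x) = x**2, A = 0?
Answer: -180*sqrt(13) ≈ -649.00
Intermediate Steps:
s(f) = -f (s(f) = 0 - f = -f)
h(G) = -5 (h(G) = -1*5 = -5)
(S(6)*sqrt(10 + 3))*h(0) = (6**2*sqrt(10 + 3))*(-5) = (36*sqrt(13))*(-5) = -180*sqrt(13)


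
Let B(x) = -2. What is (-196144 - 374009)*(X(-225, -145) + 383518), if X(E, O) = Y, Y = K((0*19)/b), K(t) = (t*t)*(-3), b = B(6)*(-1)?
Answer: -218663938254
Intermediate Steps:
b = 2 (b = -2*(-1) = 2)
K(t) = -3*t² (K(t) = t²*(-3) = -3*t²)
Y = 0 (Y = -3*((0*19)/2)² = -3*(0*(½))² = -3*0² = -3*0 = 0)
X(E, O) = 0
(-196144 - 374009)*(X(-225, -145) + 383518) = (-196144 - 374009)*(0 + 383518) = -570153*383518 = -218663938254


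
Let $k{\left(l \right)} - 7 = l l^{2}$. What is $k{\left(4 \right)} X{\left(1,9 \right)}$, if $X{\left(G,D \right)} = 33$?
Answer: $2343$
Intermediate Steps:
$k{\left(l \right)} = 7 + l^{3}$ ($k{\left(l \right)} = 7 + l l^{2} = 7 + l^{3}$)
$k{\left(4 \right)} X{\left(1,9 \right)} = \left(7 + 4^{3}\right) 33 = \left(7 + 64\right) 33 = 71 \cdot 33 = 2343$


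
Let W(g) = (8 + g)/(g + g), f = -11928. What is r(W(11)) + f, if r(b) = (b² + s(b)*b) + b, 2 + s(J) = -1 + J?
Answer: -2886633/242 ≈ -11928.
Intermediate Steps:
s(J) = -3 + J (s(J) = -2 + (-1 + J) = -3 + J)
W(g) = (8 + g)/(2*g) (W(g) = (8 + g)/((2*g)) = (8 + g)*(1/(2*g)) = (8 + g)/(2*g))
r(b) = b + b² + b*(-3 + b) (r(b) = (b² + (-3 + b)*b) + b = (b² + b*(-3 + b)) + b = b + b² + b*(-3 + b))
r(W(11)) + f = 2*((½)*(8 + 11)/11)*(-1 + (½)*(8 + 11)/11) - 11928 = 2*((½)*(1/11)*19)*(-1 + (½)*(1/11)*19) - 11928 = 2*(19/22)*(-1 + 19/22) - 11928 = 2*(19/22)*(-3/22) - 11928 = -57/242 - 11928 = -2886633/242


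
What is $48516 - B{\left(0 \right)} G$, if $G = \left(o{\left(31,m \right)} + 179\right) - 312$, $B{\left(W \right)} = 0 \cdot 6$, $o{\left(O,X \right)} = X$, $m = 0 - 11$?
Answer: $48516$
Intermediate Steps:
$m = -11$
$B{\left(W \right)} = 0$
$G = -144$ ($G = \left(-11 + 179\right) - 312 = 168 - 312 = -144$)
$48516 - B{\left(0 \right)} G = 48516 - 0 \left(-144\right) = 48516 - 0 = 48516 + 0 = 48516$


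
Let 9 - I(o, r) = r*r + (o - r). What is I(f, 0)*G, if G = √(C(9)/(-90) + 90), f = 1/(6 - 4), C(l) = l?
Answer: 17*√8990/20 ≈ 80.593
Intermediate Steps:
f = ½ (f = 1/2 = ½ ≈ 0.50000)
I(o, r) = 9 + r - o - r² (I(o, r) = 9 - (r*r + (o - r)) = 9 - (r² + (o - r)) = 9 - (o + r² - r) = 9 + (r - o - r²) = 9 + r - o - r²)
G = √8990/10 (G = √(9/(-90) + 90) = √(9*(-1/90) + 90) = √(-⅒ + 90) = √(899/10) = √8990/10 ≈ 9.4816)
I(f, 0)*G = (9 + 0 - 1*½ - 1*0²)*(√8990/10) = (9 + 0 - ½ - 1*0)*(√8990/10) = (9 + 0 - ½ + 0)*(√8990/10) = 17*(√8990/10)/2 = 17*√8990/20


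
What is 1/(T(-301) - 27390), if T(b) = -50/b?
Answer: -301/8244340 ≈ -3.6510e-5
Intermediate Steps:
1/(T(-301) - 27390) = 1/(-50/(-301) - 27390) = 1/(-50*(-1/301) - 27390) = 1/(50/301 - 27390) = 1/(-8244340/301) = -301/8244340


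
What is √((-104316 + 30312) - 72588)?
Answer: 12*I*√1018 ≈ 382.87*I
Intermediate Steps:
√((-104316 + 30312) - 72588) = √(-74004 - 72588) = √(-146592) = 12*I*√1018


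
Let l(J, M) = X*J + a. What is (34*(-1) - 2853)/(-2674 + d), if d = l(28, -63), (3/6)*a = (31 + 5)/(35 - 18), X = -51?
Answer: 49079/69662 ≈ 0.70453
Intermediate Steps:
a = 72/17 (a = 2*((31 + 5)/(35 - 18)) = 2*(36/17) = 72/17 ≈ 4.2353)
l(J, M) = 72/17 - 51*J (l(J, M) = -51*J + 72/17 = 72/17 - 51*J)
d = -24204/17 (d = 72/17 - 51*28 = 72/17 - 1428 = -24204/17 ≈ -1423.8)
(34*(-1) - 2853)/(-2674 + d) = (34*(-1) - 2853)/(-2674 - 24204/17) = (-34 - 2853)/(-69662/17) = -2887*(-17/69662) = 49079/69662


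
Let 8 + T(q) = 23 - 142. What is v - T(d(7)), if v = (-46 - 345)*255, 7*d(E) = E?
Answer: -99578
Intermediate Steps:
d(E) = E/7
T(q) = -127 (T(q) = -8 + (23 - 142) = -8 - 119 = -127)
v = -99705 (v = -391*255 = -99705)
v - T(d(7)) = -99705 - 1*(-127) = -99705 + 127 = -99578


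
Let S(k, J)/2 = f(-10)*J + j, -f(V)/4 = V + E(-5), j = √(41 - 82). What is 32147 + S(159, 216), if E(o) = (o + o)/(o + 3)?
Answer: 40787 + 2*I*√41 ≈ 40787.0 + 12.806*I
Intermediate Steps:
E(o) = 2*o/(3 + o) (E(o) = (2*o)/(3 + o) = 2*o/(3 + o))
j = I*√41 (j = √(-41) = I*√41 ≈ 6.4031*I)
f(V) = -20 - 4*V (f(V) = -4*(V + 2*(-5)/(3 - 5)) = -4*(V + 2*(-5)/(-2)) = -4*(V + 2*(-5)*(-½)) = -4*(V + 5) = -4*(5 + V) = -20 - 4*V)
S(k, J) = 40*J + 2*I*√41 (S(k, J) = 2*((-20 - 4*(-10))*J + I*√41) = 2*((-20 + 40)*J + I*√41) = 2*(20*J + I*√41) = 40*J + 2*I*√41)
32147 + S(159, 216) = 32147 + (40*216 + 2*I*√41) = 32147 + (8640 + 2*I*√41) = 40787 + 2*I*√41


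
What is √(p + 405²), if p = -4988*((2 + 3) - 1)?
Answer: √144073 ≈ 379.57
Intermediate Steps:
p = -19952 (p = -4988*(5 - 1) = -4988*4 = -19952)
√(p + 405²) = √(-19952 + 405²) = √(-19952 + 164025) = √144073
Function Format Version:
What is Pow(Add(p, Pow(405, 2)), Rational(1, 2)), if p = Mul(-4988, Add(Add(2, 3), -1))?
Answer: Pow(144073, Rational(1, 2)) ≈ 379.57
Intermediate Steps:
p = -19952 (p = Mul(-4988, Add(5, -1)) = Mul(-4988, 4) = -19952)
Pow(Add(p, Pow(405, 2)), Rational(1, 2)) = Pow(Add(-19952, Pow(405, 2)), Rational(1, 2)) = Pow(Add(-19952, 164025), Rational(1, 2)) = Pow(144073, Rational(1, 2))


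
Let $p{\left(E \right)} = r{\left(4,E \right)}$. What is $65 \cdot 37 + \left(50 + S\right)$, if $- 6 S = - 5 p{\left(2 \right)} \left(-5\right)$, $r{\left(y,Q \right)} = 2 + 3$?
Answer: $\frac{14605}{6} \approx 2434.2$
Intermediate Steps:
$r{\left(y,Q \right)} = 5$
$p{\left(E \right)} = 5$
$S = - \frac{125}{6}$ ($S = - \frac{\left(-5\right) 5 \left(-5\right)}{6} = - \frac{\left(-25\right) \left(-5\right)}{6} = \left(- \frac{1}{6}\right) 125 = - \frac{125}{6} \approx -20.833$)
$65 \cdot 37 + \left(50 + S\right) = 65 \cdot 37 + \left(50 - \frac{125}{6}\right) = 2405 + \frac{175}{6} = \frac{14605}{6}$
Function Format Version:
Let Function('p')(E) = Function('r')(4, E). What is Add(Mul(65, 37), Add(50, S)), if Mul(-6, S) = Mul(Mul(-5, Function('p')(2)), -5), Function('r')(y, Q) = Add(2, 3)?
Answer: Rational(14605, 6) ≈ 2434.2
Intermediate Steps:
Function('r')(y, Q) = 5
Function('p')(E) = 5
S = Rational(-125, 6) (S = Mul(Rational(-1, 6), Mul(Mul(-5, 5), -5)) = Mul(Rational(-1, 6), Mul(-25, -5)) = Mul(Rational(-1, 6), 125) = Rational(-125, 6) ≈ -20.833)
Add(Mul(65, 37), Add(50, S)) = Add(Mul(65, 37), Add(50, Rational(-125, 6))) = Add(2405, Rational(175, 6)) = Rational(14605, 6)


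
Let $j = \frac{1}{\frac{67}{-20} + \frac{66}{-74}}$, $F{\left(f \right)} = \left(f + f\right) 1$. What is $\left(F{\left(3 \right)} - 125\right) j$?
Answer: $\frac{88060}{3139} \approx 28.054$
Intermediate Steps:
$F{\left(f \right)} = 2 f$ ($F{\left(f \right)} = 2 f 1 = 2 f$)
$j = - \frac{740}{3139}$ ($j = \frac{1}{67 \left(- \frac{1}{20}\right) + 66 \left(- \frac{1}{74}\right)} = \frac{1}{- \frac{67}{20} - \frac{33}{37}} = \frac{1}{- \frac{3139}{740}} = - \frac{740}{3139} \approx -0.23574$)
$\left(F{\left(3 \right)} - 125\right) j = \left(2 \cdot 3 - 125\right) \left(- \frac{740}{3139}\right) = \left(6 - 125\right) \left(- \frac{740}{3139}\right) = \left(-119\right) \left(- \frac{740}{3139}\right) = \frac{88060}{3139}$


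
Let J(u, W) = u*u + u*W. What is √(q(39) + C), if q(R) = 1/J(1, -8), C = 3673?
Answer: √179970/7 ≈ 60.604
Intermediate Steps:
J(u, W) = u² + W*u
q(R) = -⅐ (q(R) = 1/(1*(-8 + 1)) = 1/(1*(-7)) = 1/(-7) = -⅐)
√(q(39) + C) = √(-⅐ + 3673) = √(25710/7) = √179970/7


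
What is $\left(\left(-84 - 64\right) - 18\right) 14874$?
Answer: $-2469084$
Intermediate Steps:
$\left(\left(-84 - 64\right) - 18\right) 14874 = \left(-148 - 18\right) 14874 = \left(-166\right) 14874 = -2469084$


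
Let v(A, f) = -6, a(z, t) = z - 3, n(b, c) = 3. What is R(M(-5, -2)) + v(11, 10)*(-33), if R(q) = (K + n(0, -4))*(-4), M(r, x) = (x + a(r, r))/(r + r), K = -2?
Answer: 194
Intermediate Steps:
a(z, t) = -3 + z
M(r, x) = (-3 + r + x)/(2*r) (M(r, x) = (x + (-3 + r))/(r + r) = (-3 + r + x)/((2*r)) = (-3 + r + x)*(1/(2*r)) = (-3 + r + x)/(2*r))
R(q) = -4 (R(q) = (-2 + 3)*(-4) = 1*(-4) = -4)
R(M(-5, -2)) + v(11, 10)*(-33) = -4 - 6*(-33) = -4 + 198 = 194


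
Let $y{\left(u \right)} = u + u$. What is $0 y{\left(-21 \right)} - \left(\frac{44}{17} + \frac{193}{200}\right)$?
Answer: $- \frac{12081}{3400} \approx -3.5532$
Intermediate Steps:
$y{\left(u \right)} = 2 u$
$0 y{\left(-21 \right)} - \left(\frac{44}{17} + \frac{193}{200}\right) = 0 \cdot 2 \left(-21\right) - \left(\frac{44}{17} + \frac{193}{200}\right) = 0 \left(-42\right) - \frac{12081}{3400} = 0 - \frac{12081}{3400} = - \frac{12081}{3400}$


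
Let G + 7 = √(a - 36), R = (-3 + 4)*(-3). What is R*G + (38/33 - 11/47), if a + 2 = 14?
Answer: 33994/1551 - 6*I*√6 ≈ 21.917 - 14.697*I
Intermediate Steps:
a = 12 (a = -2 + 14 = 12)
R = -3 (R = 1*(-3) = -3)
G = -7 + 2*I*√6 (G = -7 + √(12 - 36) = -7 + √(-24) = -7 + 2*I*√6 ≈ -7.0 + 4.899*I)
R*G + (38/33 - 11/47) = -3*(-7 + 2*I*√6) + (38/33 - 11/47) = (21 - 6*I*√6) + (38*(1/33) - 11*1/47) = (21 - 6*I*√6) + (38/33 - 11/47) = (21 - 6*I*√6) + 1423/1551 = 33994/1551 - 6*I*√6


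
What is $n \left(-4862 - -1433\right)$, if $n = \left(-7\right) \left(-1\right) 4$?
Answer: $-96012$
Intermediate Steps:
$n = 28$ ($n = 7 \cdot 4 = 28$)
$n \left(-4862 - -1433\right) = 28 \left(-4862 - -1433\right) = 28 \left(-4862 + 1433\right) = 28 \left(-3429\right) = -96012$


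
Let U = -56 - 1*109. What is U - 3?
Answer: -168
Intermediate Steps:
U = -165 (U = -56 - 109 = -165)
U - 3 = -165 - 3 = -168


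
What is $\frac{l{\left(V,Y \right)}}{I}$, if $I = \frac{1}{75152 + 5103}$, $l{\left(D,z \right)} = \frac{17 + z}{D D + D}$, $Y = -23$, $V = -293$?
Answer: $- \frac{240765}{42778} \approx -5.6282$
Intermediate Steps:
$l{\left(D,z \right)} = \frac{17 + z}{D + D^{2}}$ ($l{\left(D,z \right)} = \frac{17 + z}{D^{2} + D} = \frac{17 + z}{D + D^{2}}$)
$I = \frac{1}{80255} \approx 1.246 \cdot 10^{-5}$
$\frac{l{\left(V,Y \right)}}{I} = \frac{17 - 23}{\left(-293\right) \left(1 - 293\right)} \frac{1}{\frac{1}{80255}} = \left(- \frac{1}{293}\right) \frac{1}{-292} \left(-6\right) 80255 = \left(- \frac{1}{293}\right) \left(- \frac{1}{292}\right) \left(-6\right) 80255 = \left(- \frac{3}{42778}\right) 80255 = - \frac{240765}{42778}$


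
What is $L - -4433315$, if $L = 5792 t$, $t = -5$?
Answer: $4404355$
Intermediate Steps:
$L = -28960$ ($L = 5792 \left(-5\right) = -28960$)
$L - -4433315 = -28960 - -4433315 = -28960 + 4433315 = 4404355$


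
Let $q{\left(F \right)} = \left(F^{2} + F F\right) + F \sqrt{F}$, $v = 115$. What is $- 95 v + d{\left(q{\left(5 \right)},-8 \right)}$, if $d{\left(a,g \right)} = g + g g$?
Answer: $-10869$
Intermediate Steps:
$q{\left(F \right)} = F^{\frac{3}{2}} + 2 F^{2}$ ($q{\left(F \right)} = \left(F^{2} + F^{2}\right) + F^{\frac{3}{2}} = 2 F^{2} + F^{\frac{3}{2}} = F^{\frac{3}{2}} + 2 F^{2}$)
$d{\left(a,g \right)} = g + g^{2}$
$- 95 v + d{\left(q{\left(5 \right)},-8 \right)} = \left(-95\right) 115 - 8 \left(1 - 8\right) = -10925 - -56 = -10925 + 56 = -10869$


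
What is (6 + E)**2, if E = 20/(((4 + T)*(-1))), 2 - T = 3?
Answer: 4/9 ≈ 0.44444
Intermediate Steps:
T = -1 (T = 2 - 1*3 = 2 - 3 = -1)
E = -20/3 (E = 20/(((4 - 1)*(-1))) = 20/((3*(-1))) = 20/(-3) = 20*(-1/3) = -20/3 ≈ -6.6667)
(6 + E)**2 = (6 - 20/3)**2 = (-2/3)**2 = 4/9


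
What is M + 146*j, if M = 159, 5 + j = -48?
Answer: -7579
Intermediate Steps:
j = -53 (j = -5 - 48 = -53)
M + 146*j = 159 + 146*(-53) = 159 - 7738 = -7579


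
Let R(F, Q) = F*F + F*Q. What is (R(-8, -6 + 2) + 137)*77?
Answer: 17941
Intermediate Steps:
R(F, Q) = F**2 + F*Q
(R(-8, -6 + 2) + 137)*77 = (-8*(-8 + (-6 + 2)) + 137)*77 = (-8*(-8 - 4) + 137)*77 = (-8*(-12) + 137)*77 = (96 + 137)*77 = 233*77 = 17941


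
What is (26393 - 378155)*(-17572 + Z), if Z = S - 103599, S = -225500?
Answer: 121945684302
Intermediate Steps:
Z = -329099 (Z = -225500 - 103599 = -329099)
(26393 - 378155)*(-17572 + Z) = (26393 - 378155)*(-17572 - 329099) = -351762*(-346671) = 121945684302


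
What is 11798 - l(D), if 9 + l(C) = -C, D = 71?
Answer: 11878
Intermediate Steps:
l(C) = -9 - C
11798 - l(D) = 11798 - (-9 - 1*71) = 11798 - (-9 - 71) = 11798 - 1*(-80) = 11798 + 80 = 11878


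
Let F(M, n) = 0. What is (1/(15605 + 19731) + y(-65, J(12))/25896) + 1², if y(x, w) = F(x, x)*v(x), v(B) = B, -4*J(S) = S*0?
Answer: 35337/35336 ≈ 1.0000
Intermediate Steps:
J(S) = 0 (J(S) = -S*0/4 = -¼*0 = 0)
y(x, w) = 0 (y(x, w) = 0*x = 0)
(1/(15605 + 19731) + y(-65, J(12))/25896) + 1² = (1/(15605 + 19731) + 0/25896) + 1² = (1/35336 + 0*(1/25896)) + 1 = (1/35336 + 0) + 1 = 1/35336 + 1 = 35337/35336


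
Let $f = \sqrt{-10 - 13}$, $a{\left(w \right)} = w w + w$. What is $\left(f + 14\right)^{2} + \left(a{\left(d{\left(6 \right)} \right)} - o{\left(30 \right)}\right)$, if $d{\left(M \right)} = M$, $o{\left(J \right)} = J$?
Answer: $185 + 28 i \sqrt{23} \approx 185.0 + 134.28 i$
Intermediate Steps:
$a{\left(w \right)} = w + w^{2}$ ($a{\left(w \right)} = w^{2} + w = w + w^{2}$)
$f = i \sqrt{23}$ ($f = \sqrt{-23} = i \sqrt{23} \approx 4.7958 i$)
$\left(f + 14\right)^{2} + \left(a{\left(d{\left(6 \right)} \right)} - o{\left(30 \right)}\right) = \left(i \sqrt{23} + 14\right)^{2} + \left(6 \left(1 + 6\right) - 30\right) = \left(14 + i \sqrt{23}\right)^{2} + \left(6 \cdot 7 - 30\right) = \left(14 + i \sqrt{23}\right)^{2} + \left(42 - 30\right) = \left(14 + i \sqrt{23}\right)^{2} + 12 = 12 + \left(14 + i \sqrt{23}\right)^{2}$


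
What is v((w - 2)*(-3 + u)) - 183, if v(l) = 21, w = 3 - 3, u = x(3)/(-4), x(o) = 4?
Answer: -162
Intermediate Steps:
u = -1 (u = 4/(-4) = 4*(-¼) = -1)
w = 0
v((w - 2)*(-3 + u)) - 183 = 21 - 183 = -162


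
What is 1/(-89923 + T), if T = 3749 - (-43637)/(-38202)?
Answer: -38202/3292062785 ≈ -1.1604e-5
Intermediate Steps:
T = 143175661/38202 (T = 3749 - (-43637)*(-1)/38202 = 3749 - 1*43637/38202 = 3749 - 43637/38202 = 143175661/38202 ≈ 3747.9)
1/(-89923 + T) = 1/(-89923 + 143175661/38202) = 1/(-3292062785/38202) = -38202/3292062785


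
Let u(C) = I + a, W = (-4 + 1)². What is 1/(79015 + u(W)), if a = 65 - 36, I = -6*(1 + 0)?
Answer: 1/79038 ≈ 1.2652e-5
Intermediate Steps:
W = 9 (W = (-3)² = 9)
I = -6 (I = -6*1 = -6)
a = 29
u(C) = 23 (u(C) = -6 + 29 = 23)
1/(79015 + u(W)) = 1/(79015 + 23) = 1/79038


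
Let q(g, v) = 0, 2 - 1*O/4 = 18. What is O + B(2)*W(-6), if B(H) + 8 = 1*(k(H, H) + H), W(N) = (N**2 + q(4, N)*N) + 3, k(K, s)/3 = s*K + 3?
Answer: 521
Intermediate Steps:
O = -64 (O = 8 - 4*18 = 8 - 72 = -64)
k(K, s) = 9 + 3*K*s (k(K, s) = 3*(s*K + 3) = 3*(K*s + 3) = 3*(3 + K*s) = 9 + 3*K*s)
W(N) = 3 + N**2 (W(N) = (N**2 + 0*N) + 3 = (N**2 + 0) + 3 = N**2 + 3 = 3 + N**2)
B(H) = 1 + H + 3*H**2 (B(H) = -8 + 1*((9 + 3*H*H) + H) = -8 + 1*((9 + 3*H**2) + H) = -8 + 1*(9 + H + 3*H**2) = -8 + (9 + H + 3*H**2) = 1 + H + 3*H**2)
O + B(2)*W(-6) = -64 + (1 + 2 + 3*2**2)*(3 + (-6)**2) = -64 + (1 + 2 + 3*4)*(3 + 36) = -64 + (1 + 2 + 12)*39 = -64 + 15*39 = -64 + 585 = 521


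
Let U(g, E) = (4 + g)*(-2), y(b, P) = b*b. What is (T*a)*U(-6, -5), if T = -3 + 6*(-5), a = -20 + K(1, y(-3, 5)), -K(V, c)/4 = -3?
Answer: 1056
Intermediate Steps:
y(b, P) = b²
K(V, c) = 12 (K(V, c) = -4*(-3) = 12)
U(g, E) = -8 - 2*g
a = -8 (a = -20 + 12 = -8)
T = -33 (T = -3 - 30 = -33)
(T*a)*U(-6, -5) = (-33*(-8))*(-8 - 2*(-6)) = 264*(-8 + 12) = 264*4 = 1056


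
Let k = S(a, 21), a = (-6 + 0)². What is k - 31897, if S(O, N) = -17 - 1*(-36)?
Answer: -31878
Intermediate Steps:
a = 36 (a = (-6)² = 36)
S(O, N) = 19 (S(O, N) = -17 + 36 = 19)
k = 19
k - 31897 = 19 - 31897 = -31878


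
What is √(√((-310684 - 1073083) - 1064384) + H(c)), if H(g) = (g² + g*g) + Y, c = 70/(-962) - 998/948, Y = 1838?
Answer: √(95673259655930 + 1507456657044*I*√2911)/227994 ≈ 46.132 + 16.959*I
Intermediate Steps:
c = -256609/227994 (c = 70*(-1/962) - 998*1/948 = -35/481 - 499/474 = -256609/227994 ≈ -1.1255)
H(g) = 1838 + 2*g² (H(g) = (g² + g*g) + 1838 = (g² + g²) + 1838 = 2*g² + 1838 = 1838 + 2*g²)
√(√((-310684 - 1073083) - 1064384) + H(c)) = √(√((-310684 - 1073083) - 1064384) + (1838 + 2*(-256609/227994)²)) = √(√(-1383767 - 1064384) + (1838 + 2*(65848178881/51981264036))) = √(√(-2448151) + (1838 + 65848178881/25990632018)) = √(29*I*√2911 + 47836629827965/25990632018) = √(47836629827965/25990632018 + 29*I*√2911)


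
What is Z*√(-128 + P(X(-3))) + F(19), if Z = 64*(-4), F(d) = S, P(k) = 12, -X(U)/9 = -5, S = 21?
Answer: 21 - 512*I*√29 ≈ 21.0 - 2757.2*I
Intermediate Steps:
X(U) = 45 (X(U) = -9*(-5) = 45)
F(d) = 21
Z = -256
Z*√(-128 + P(X(-3))) + F(19) = -256*√(-128 + 12) + 21 = -512*I*√29 + 21 = 21 - 512*I*√29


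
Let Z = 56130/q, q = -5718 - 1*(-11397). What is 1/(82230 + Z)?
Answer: 1893/155680100 ≈ 1.2160e-5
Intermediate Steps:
q = 5679 (q = -5718 + 11397 = 5679)
Z = 18710/1893 (Z = 56130/5679 = 56130*(1/5679) = 18710/1893 ≈ 9.8838)
1/(82230 + Z) = 1/(82230 + 18710/1893) = 1/(155680100/1893) = 1893/155680100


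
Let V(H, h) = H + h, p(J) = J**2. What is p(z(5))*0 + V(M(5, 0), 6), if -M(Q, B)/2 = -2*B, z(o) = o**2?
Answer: 6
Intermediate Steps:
M(Q, B) = 4*B (M(Q, B) = -(-4)*B = 4*B)
p(z(5))*0 + V(M(5, 0), 6) = (5**2)**2*0 + (4*0 + 6) = 25**2*0 + (0 + 6) = 625*0 + 6 = 0 + 6 = 6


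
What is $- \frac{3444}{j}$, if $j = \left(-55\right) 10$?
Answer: $\frac{1722}{275} \approx 6.2618$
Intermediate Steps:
$j = -550$
$- \frac{3444}{j} = - \frac{3444}{-550} = \left(-3444\right) \left(- \frac{1}{550}\right) = \frac{1722}{275}$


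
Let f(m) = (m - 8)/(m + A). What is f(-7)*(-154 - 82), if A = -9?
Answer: -885/4 ≈ -221.25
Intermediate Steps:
f(m) = (-8 + m)/(-9 + m) (f(m) = (m - 8)/(m - 9) = (-8 + m)/(-9 + m))
f(-7)*(-154 - 82) = ((-8 - 7)/(-9 - 7))*(-154 - 82) = (-15/(-16))*(-236) = -1/16*(-15)*(-236) = (15/16)*(-236) = -885/4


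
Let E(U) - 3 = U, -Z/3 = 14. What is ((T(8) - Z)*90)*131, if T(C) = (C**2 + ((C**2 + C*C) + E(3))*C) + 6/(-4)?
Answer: 13870935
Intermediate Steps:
Z = -42 (Z = -3*14 = -42)
E(U) = 3 + U
T(C) = -3/2 + C**2 + C*(6 + 2*C**2) (T(C) = (C**2 + ((C**2 + C*C) + (3 + 3))*C) + 6/(-4) = (C**2 + ((C**2 + C**2) + 6)*C) + 6*(-1/4) = (C**2 + (2*C**2 + 6)*C) - 3/2 = (C**2 + (6 + 2*C**2)*C) - 3/2 = (C**2 + C*(6 + 2*C**2)) - 3/2 = -3/2 + C**2 + C*(6 + 2*C**2))
((T(8) - Z)*90)*131 = (((-3/2 + 8**2 + 2*8**3 + 6*8) - 1*(-42))*90)*131 = (((-3/2 + 64 + 2*512 + 48) + 42)*90)*131 = (((-3/2 + 64 + 1024 + 48) + 42)*90)*131 = ((2269/2 + 42)*90)*131 = ((2353/2)*90)*131 = 105885*131 = 13870935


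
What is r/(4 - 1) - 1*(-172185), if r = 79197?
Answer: 198584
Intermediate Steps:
r/(4 - 1) - 1*(-172185) = 79197/(4 - 1) - 1*(-172185) = 79197/3 + 172185 = (⅓)*79197 + 172185 = 26399 + 172185 = 198584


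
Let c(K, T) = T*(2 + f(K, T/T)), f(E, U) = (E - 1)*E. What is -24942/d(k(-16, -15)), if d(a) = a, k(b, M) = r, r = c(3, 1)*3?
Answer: -4157/4 ≈ -1039.3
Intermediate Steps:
f(E, U) = E*(-1 + E) (f(E, U) = (-1 + E)*E = E*(-1 + E))
c(K, T) = T*(2 + K*(-1 + K))
r = 24 (r = (1*(2 + 3*(-1 + 3)))*3 = (1*(2 + 3*2))*3 = (1*(2 + 6))*3 = (1*8)*3 = 8*3 = 24)
k(b, M) = 24
-24942/d(k(-16, -15)) = -24942/24 = -24942*1/24 = -4157/4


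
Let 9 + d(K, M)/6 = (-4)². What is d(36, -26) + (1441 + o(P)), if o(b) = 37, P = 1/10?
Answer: 1520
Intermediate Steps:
d(K, M) = 42 (d(K, M) = -54 + 6*(-4)² = -54 + 6*16 = -54 + 96 = 42)
P = ⅒ ≈ 0.10000
d(36, -26) + (1441 + o(P)) = 42 + (1441 + 37) = 42 + 1478 = 1520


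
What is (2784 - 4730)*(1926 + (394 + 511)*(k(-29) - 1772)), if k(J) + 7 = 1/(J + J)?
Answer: 90750646511/29 ≈ 3.1293e+9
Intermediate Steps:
k(J) = -7 + 1/(2*J) (k(J) = -7 + 1/(J + J) = -7 + 1/(2*J))
(2784 - 4730)*(1926 + (394 + 511)*(k(-29) - 1772)) = (2784 - 4730)*(1926 + (394 + 511)*((-7 + (½)/(-29)) - 1772)) = -1946*(1926 + 905*((-7 + (½)*(-1/29)) - 1772)) = -1946*(1926 + 905*((-7 - 1/58) - 1772)) = -1946*(1926 + 905*(-407/58 - 1772)) = -1946*(1926 + 905*(-103183/58)) = -1946*(1926 - 93380615/58) = -1946*(-93268907/58) = 90750646511/29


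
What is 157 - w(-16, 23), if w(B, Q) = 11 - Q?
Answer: 169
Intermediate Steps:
157 - w(-16, 23) = 157 - (11 - 1*23) = 157 - (11 - 23) = 157 - 1*(-12) = 157 + 12 = 169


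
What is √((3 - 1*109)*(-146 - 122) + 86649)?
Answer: √115057 ≈ 339.20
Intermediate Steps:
√((3 - 1*109)*(-146 - 122) + 86649) = √((3 - 109)*(-268) + 86649) = √(-106*(-268) + 86649) = √(28408 + 86649) = √115057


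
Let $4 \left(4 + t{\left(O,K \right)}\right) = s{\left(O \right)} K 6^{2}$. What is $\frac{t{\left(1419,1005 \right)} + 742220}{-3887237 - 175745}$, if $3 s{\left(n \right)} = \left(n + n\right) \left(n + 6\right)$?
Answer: $- \frac{6096927233}{2031491} \approx -3001.2$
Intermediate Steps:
$s{\left(n \right)} = \frac{2 n \left(6 + n\right)}{3}$ ($s{\left(n \right)} = \frac{\left(n + n\right) \left(n + 6\right)}{3} = \frac{2 n \left(6 + n\right)}{3}$)
$t{\left(O,K \right)} = -4 + 6 K O \left(6 + O\right)$ ($t{\left(O,K \right)} = -4 + \frac{\frac{2 O \left(6 + O\right)}{3} K 6^{2}}{4} = -4 + \frac{\frac{2 K O \left(6 + O\right)}{3} \cdot 36}{4} = -4 + \frac{24 K O \left(6 + O\right)}{4} = -4 + 6 K O \left(6 + O\right)$)
$\frac{t{\left(1419,1005 \right)} + 742220}{-3887237 - 175745} = \frac{\left(-4 + 6 \cdot 1005 \cdot 1419 \left(6 + 1419\right)\right) + 742220}{-3887237 - 175745} = \frac{\left(-4 + 6 \cdot 1005 \cdot 1419 \cdot 1425\right) + 742220}{-4062982} = \left(\left(-4 + 12193112250\right) + 742220\right) \left(- \frac{1}{4062982}\right) = \left(12193112246 + 742220\right) \left(- \frac{1}{4062982}\right) = 12193854466 \left(- \frac{1}{4062982}\right) = - \frac{6096927233}{2031491}$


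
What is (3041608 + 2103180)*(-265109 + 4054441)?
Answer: 19495309801616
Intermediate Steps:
(3041608 + 2103180)*(-265109 + 4054441) = 5144788*3789332 = 19495309801616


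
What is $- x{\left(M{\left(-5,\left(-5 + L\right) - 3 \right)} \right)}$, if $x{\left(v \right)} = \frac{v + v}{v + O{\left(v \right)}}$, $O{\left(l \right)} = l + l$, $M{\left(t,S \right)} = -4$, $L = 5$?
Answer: $- \frac{2}{3} \approx -0.66667$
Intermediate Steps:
$O{\left(l \right)} = 2 l$
$x{\left(v \right)} = \frac{2}{3}$ ($x{\left(v \right)} = \frac{v + v}{v + 2 v} = \frac{2 v}{3 v} = 2 v \frac{1}{3 v} = \frac{2}{3}$)
$- x{\left(M{\left(-5,\left(-5 + L\right) - 3 \right)} \right)} = \left(-1\right) \frac{2}{3} = - \frac{2}{3}$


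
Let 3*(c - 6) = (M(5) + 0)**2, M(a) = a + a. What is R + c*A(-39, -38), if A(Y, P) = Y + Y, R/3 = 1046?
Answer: 70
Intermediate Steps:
R = 3138 (R = 3*1046 = 3138)
M(a) = 2*a
A(Y, P) = 2*Y
c = 118/3 (c = 6 + (2*5 + 0)**2/3 = 6 + (10 + 0)**2/3 = 6 + (1/3)*10**2 = 6 + (1/3)*100 = 6 + 100/3 = 118/3 ≈ 39.333)
R + c*A(-39, -38) = 3138 + 118*(2*(-39))/3 = 3138 + (118/3)*(-78) = 3138 - 3068 = 70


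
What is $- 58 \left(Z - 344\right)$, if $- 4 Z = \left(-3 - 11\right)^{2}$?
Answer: $22794$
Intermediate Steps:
$Z = -49$ ($Z = - \frac{\left(-3 - 11\right)^{2}}{4} = - \frac{\left(-14\right)^{2}}{4} = \left(- \frac{1}{4}\right) 196 = -49$)
$- 58 \left(Z - 344\right) = - 58 \left(-49 - 344\right) = \left(-58\right) \left(-393\right) = 22794$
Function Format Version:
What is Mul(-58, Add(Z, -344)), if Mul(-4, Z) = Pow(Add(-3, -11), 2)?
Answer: 22794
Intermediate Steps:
Z = -49 (Z = Mul(Rational(-1, 4), Pow(Add(-3, -11), 2)) = Mul(Rational(-1, 4), Pow(-14, 2)) = Mul(Rational(-1, 4), 196) = -49)
Mul(-58, Add(Z, -344)) = Mul(-58, Add(-49, -344)) = Mul(-58, -393) = 22794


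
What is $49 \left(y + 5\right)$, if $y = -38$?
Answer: $-1617$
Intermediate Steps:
$49 \left(y + 5\right) = 49 \left(-38 + 5\right) = 49 \left(-33\right) = -1617$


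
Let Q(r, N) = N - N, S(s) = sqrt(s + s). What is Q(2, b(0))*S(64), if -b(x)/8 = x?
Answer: 0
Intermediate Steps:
S(s) = sqrt(2)*sqrt(s) (S(s) = sqrt(2*s) = sqrt(2)*sqrt(s))
b(x) = -8*x
Q(r, N) = 0
Q(2, b(0))*S(64) = 0*(sqrt(2)*sqrt(64)) = 0*(sqrt(2)*8) = 0*(8*sqrt(2)) = 0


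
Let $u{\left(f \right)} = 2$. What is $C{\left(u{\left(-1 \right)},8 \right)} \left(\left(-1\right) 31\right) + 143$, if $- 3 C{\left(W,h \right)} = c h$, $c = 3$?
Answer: $391$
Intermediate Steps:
$C{\left(W,h \right)} = - h$ ($C{\left(W,h \right)} = - \frac{3 h}{3} = - h$)
$C{\left(u{\left(-1 \right)},8 \right)} \left(\left(-1\right) 31\right) + 143 = \left(-1\right) 8 \left(\left(-1\right) 31\right) + 143 = \left(-8\right) \left(-31\right) + 143 = 248 + 143 = 391$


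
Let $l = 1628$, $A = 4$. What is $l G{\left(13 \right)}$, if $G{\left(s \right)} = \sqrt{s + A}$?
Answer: $1628 \sqrt{17} \approx 6712.4$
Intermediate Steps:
$G{\left(s \right)} = \sqrt{4 + s}$ ($G{\left(s \right)} = \sqrt{s + 4} = \sqrt{4 + s}$)
$l G{\left(13 \right)} = 1628 \sqrt{4 + 13} = 1628 \sqrt{17}$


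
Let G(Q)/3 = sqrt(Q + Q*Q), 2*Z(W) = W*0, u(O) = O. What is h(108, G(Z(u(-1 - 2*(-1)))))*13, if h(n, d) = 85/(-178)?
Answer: -1105/178 ≈ -6.2079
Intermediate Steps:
Z(W) = 0 (Z(W) = (W*0)/2 = (1/2)*0 = 0)
G(Q) = 3*sqrt(Q + Q**2) (G(Q) = 3*sqrt(Q + Q*Q) = 3*sqrt(Q + Q**2))
h(n, d) = -85/178 (h(n, d) = 85*(-1/178) = -85/178)
h(108, G(Z(u(-1 - 2*(-1)))))*13 = -85/178*13 = -1105/178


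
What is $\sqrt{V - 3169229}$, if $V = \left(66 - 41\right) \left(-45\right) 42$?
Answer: $i \sqrt{3216479} \approx 1793.5 i$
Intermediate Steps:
$V = -47250$ ($V = \left(66 - 41\right) \left(-45\right) 42 = 25 \left(-45\right) 42 = \left(-1125\right) 42 = -47250$)
$\sqrt{V - 3169229} = \sqrt{-47250 - 3169229} = \sqrt{-3216479} = i \sqrt{3216479}$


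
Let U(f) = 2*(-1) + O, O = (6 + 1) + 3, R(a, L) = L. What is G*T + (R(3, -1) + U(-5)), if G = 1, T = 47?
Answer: 54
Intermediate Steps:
O = 10 (O = 7 + 3 = 10)
U(f) = 8 (U(f) = 2*(-1) + 10 = -2 + 10 = 8)
G*T + (R(3, -1) + U(-5)) = 1*47 + (-1 + 8) = 47 + 7 = 54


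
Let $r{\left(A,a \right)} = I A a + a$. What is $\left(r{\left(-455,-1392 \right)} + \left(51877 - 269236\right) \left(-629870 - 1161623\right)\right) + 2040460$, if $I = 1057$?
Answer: $390068627575$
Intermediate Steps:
$r{\left(A,a \right)} = a + 1057 A a$ ($r{\left(A,a \right)} = 1057 A a + a = a + 1057 A a$)
$\left(r{\left(-455,-1392 \right)} + \left(51877 - 269236\right) \left(-629870 - 1161623\right)\right) + 2040460 = \left(- 1392 \left(1 + 1057 \left(-455\right)\right) + \left(51877 - 269236\right) \left(-629870 - 1161623\right)\right) + 2040460 = \left(- 1392 \left(1 - 480935\right) - -389397126987\right) + 2040460 = \left(\left(-1392\right) \left(-480934\right) + 389397126987\right) + 2040460 = \left(669460128 + 389397126987\right) + 2040460 = 390066587115 + 2040460 = 390068627575$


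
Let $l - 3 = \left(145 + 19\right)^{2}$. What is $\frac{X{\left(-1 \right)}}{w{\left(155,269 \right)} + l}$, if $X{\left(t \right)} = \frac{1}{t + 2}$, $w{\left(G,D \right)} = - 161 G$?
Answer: $\frac{1}{1944} \approx 0.0005144$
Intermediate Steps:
$l = 26899$ ($l = 3 + \left(145 + 19\right)^{2} = 3 + 164^{2} = 3 + 26896 = 26899$)
$X{\left(t \right)} = \frac{1}{2 + t}$
$\frac{X{\left(-1 \right)}}{w{\left(155,269 \right)} + l} = \frac{1}{\left(\left(-161\right) 155 + 26899\right) \left(2 - 1\right)} = \frac{1}{\left(-24955 + 26899\right) 1} = \frac{1}{1944} \cdot 1 = \frac{1}{1944}$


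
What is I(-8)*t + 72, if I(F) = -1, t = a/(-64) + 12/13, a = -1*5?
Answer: 59071/832 ≈ 70.999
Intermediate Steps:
a = -5
t = 833/832 (t = -5/(-64) + 12/13 = -5*(-1/64) + 12*(1/13) = 5/64 + 12/13 = 833/832 ≈ 1.0012)
I(-8)*t + 72 = -1*833/832 + 72 = -833/832 + 72 = 59071/832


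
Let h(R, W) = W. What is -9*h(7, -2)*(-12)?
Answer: -216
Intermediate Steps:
-9*h(7, -2)*(-12) = -9*(-2)*(-12) = 18*(-12) = -216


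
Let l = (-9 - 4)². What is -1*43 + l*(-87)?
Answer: -14746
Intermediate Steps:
l = 169 (l = (-13)² = 169)
-1*43 + l*(-87) = -1*43 + 169*(-87) = -43 - 14703 = -14746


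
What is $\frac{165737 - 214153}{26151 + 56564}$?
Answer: $- \frac{48416}{82715} \approx -0.58533$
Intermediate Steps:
$\frac{165737 - 214153}{26151 + 56564} = - \frac{48416}{82715}$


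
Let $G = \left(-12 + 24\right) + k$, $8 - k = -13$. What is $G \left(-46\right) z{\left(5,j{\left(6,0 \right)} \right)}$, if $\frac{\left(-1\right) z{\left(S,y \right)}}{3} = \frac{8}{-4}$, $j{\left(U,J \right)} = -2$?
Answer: $-9108$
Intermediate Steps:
$k = 21$ ($k = 8 - -13 = 8 + 13 = 21$)
$z{\left(S,y \right)} = 6$ ($z{\left(S,y \right)} = - 3 \frac{8}{-4} = - 3 \cdot 8 \left(- \frac{1}{4}\right) = \left(-3\right) \left(-2\right) = 6$)
$G = 33$ ($G = \left(-12 + 24\right) + 21 = 12 + 21 = 33$)
$G \left(-46\right) z{\left(5,j{\left(6,0 \right)} \right)} = 33 \left(-46\right) 6 = \left(-1518\right) 6 = -9108$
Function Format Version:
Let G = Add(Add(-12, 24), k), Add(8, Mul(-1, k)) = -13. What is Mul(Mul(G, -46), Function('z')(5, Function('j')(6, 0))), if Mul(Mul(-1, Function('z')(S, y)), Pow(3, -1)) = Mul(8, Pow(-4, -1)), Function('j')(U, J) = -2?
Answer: -9108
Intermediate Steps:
k = 21 (k = Add(8, Mul(-1, -13)) = Add(8, 13) = 21)
Function('z')(S, y) = 6 (Function('z')(S, y) = Mul(-3, Mul(8, Pow(-4, -1))) = Mul(-3, Mul(8, Rational(-1, 4))) = Mul(-3, -2) = 6)
G = 33 (G = Add(Add(-12, 24), 21) = Add(12, 21) = 33)
Mul(Mul(G, -46), Function('z')(5, Function('j')(6, 0))) = Mul(Mul(33, -46), 6) = Mul(-1518, 6) = -9108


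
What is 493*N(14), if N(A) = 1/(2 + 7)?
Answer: 493/9 ≈ 54.778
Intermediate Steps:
N(A) = 1/9
493*N(14) = 493*(1/9) = 493/9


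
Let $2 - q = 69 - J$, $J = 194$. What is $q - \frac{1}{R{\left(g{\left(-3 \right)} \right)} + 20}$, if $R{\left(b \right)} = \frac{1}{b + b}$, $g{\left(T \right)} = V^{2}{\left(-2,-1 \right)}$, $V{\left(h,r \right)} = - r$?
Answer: $\frac{5205}{41} \approx 126.95$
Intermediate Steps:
$g{\left(T \right)} = 1$ ($g{\left(T \right)} = \left(\left(-1\right) \left(-1\right)\right)^{2} = 1^{2} = 1$)
$R{\left(b \right)} = \frac{1}{2 b}$
$q = 127$ ($q = 2 - \left(69 - 194\right) = 2 - -125 = 2 + 125 = 127$)
$q - \frac{1}{R{\left(g{\left(-3 \right)} \right)} + 20} = 127 - \frac{1}{\frac{1}{2 \cdot 1} + 20} = 127 - \frac{1}{\frac{1}{2} \cdot 1 + 20} = 127 - \frac{1}{\frac{1}{2} + 20} = 127 - \frac{1}{\frac{41}{2}} = 127 - \frac{2}{41} = \frac{5205}{41}$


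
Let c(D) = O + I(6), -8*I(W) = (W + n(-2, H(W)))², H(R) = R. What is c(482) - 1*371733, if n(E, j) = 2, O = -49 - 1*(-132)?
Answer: -371658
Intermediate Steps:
O = 83 (O = -49 + 132 = 83)
I(W) = -(2 + W)²/8 (I(W) = -(W + 2)²/8 = -(2 + W)²/8)
c(D) = 75 (c(D) = 83 - (2 + 6)²/8 = 83 - ⅛*8² = 83 - ⅛*64 = 83 - 8 = 75)
c(482) - 1*371733 = 75 - 1*371733 = 75 - 371733 = -371658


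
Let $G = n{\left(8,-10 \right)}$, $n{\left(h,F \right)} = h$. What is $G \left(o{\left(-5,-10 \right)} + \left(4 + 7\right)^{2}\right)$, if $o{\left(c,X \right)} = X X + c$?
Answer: $1728$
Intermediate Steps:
$o{\left(c,X \right)} = c + X^{2}$ ($o{\left(c,X \right)} = X^{2} + c = c + X^{2}$)
$G = 8$
$G \left(o{\left(-5,-10 \right)} + \left(4 + 7\right)^{2}\right) = 8 \left(\left(-5 + \left(-10\right)^{2}\right) + \left(4 + 7\right)^{2}\right) = 8 \left(\left(-5 + 100\right) + 11^{2}\right) = 8 \left(95 + 121\right) = 8 \cdot 216 = 1728$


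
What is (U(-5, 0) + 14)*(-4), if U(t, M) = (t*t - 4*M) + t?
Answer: -136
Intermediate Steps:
U(t, M) = t + t² - 4*M (U(t, M) = (t² - 4*M) + t = t + t² - 4*M)
(U(-5, 0) + 14)*(-4) = ((-5 + (-5)² - 4*0) + 14)*(-4) = ((-5 + 25 + 0) + 14)*(-4) = (20 + 14)*(-4) = 34*(-4) = -136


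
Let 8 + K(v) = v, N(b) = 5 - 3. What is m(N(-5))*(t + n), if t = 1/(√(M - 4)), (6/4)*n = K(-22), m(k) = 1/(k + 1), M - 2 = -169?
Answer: -20/3 - I*√19/171 ≈ -6.6667 - 0.025491*I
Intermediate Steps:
M = -167 (M = 2 - 169 = -167)
N(b) = 2
K(v) = -8 + v
m(k) = 1/(1 + k)
n = -20 (n = 2*(-8 - 22)/3 = (⅔)*(-30) = -20)
t = -I*√19/57 (t = 1/(√(-167 - 4)) = 1/(√(-171)) = 1/(3*I*√19) = -I*√19/57 ≈ -0.076472*I)
m(N(-5))*(t + n) = (-I*√19/57 - 20)/(1 + 2) = (-20 - I*√19/57)/3 = -20/3 - I*√19/171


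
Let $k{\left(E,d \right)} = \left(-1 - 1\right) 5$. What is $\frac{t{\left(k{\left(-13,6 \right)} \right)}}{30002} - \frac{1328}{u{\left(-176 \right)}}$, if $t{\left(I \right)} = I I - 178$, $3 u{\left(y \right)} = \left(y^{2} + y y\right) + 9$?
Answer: $- \frac{62180463}{929476961} \approx -0.066898$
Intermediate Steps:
$u{\left(y \right)} = 3 + \frac{2 y^{2}}{3}$ ($u{\left(y \right)} = \frac{\left(y^{2} + y y\right) + 9}{3} = \frac{\left(y^{2} + y^{2}\right) + 9}{3} = \frac{2 y^{2} + 9}{3} = \frac{9 + 2 y^{2}}{3} = 3 + \frac{2 y^{2}}{3}$)
$k{\left(E,d \right)} = -10$ ($k{\left(E,d \right)} = \left(-2\right) 5 = -10$)
$t{\left(I \right)} = -178 + I^{2}$ ($t{\left(I \right)} = I^{2} - 178 = -178 + I^{2}$)
$\frac{t{\left(k{\left(-13,6 \right)} \right)}}{30002} - \frac{1328}{u{\left(-176 \right)}} = \frac{-178 + \left(-10\right)^{2}}{30002} - \frac{1328}{3 + \frac{2 \left(-176\right)^{2}}{3}} = \left(-178 + 100\right) \frac{1}{30002} - \frac{1328}{3 + \frac{2}{3} \cdot 30976} = \left(-78\right) \frac{1}{30002} - \frac{1328}{3 + \frac{61952}{3}} = - \frac{39}{15001} - \frac{1328}{\frac{61961}{3}} = - \frac{39}{15001} - \frac{3984}{61961} = - \frac{62180463}{929476961}$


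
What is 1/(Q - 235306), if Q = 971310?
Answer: 1/736004 ≈ 1.3587e-6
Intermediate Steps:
1/(Q - 235306) = 1/(971310 - 235306) = 1/736004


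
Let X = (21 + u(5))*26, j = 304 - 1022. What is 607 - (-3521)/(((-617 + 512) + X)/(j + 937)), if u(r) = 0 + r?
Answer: 1117696/571 ≈ 1957.4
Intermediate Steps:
u(r) = r
j = -718
X = 676 (X = (21 + 5)*26 = 26*26 = 676)
607 - (-3521)/(((-617 + 512) + X)/(j + 937)) = 607 - (-3521)/(((-617 + 512) + 676)/(-718 + 937)) = 607 - (-3521)/((-105 + 676)/219) = 607 - (-3521)/(571*(1/219)) = 607 - (-3521)/571/219 = 607 - (-3521)*219/571 = 607 - 1*(-771099/571) = 607 + 771099/571 = 1117696/571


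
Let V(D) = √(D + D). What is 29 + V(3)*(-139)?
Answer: 29 - 139*√6 ≈ -311.48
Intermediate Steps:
V(D) = √2*√D (V(D) = √(2*D) = √2*√D)
29 + V(3)*(-139) = 29 + (√2*√3)*(-139) = 29 + √6*(-139) = 29 - 139*√6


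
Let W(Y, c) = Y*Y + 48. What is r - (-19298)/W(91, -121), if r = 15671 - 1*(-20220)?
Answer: 298955437/8329 ≈ 35893.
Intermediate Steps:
W(Y, c) = 48 + Y² (W(Y, c) = Y² + 48 = 48 + Y²)
r = 35891 (r = 15671 + 20220 = 35891)
r - (-19298)/W(91, -121) = 35891 - (-19298)/(48 + 91²) = 35891 - (-19298)/(48 + 8281) = 35891 - (-19298)/8329 = 35891 - 1*(-19298/8329) = 35891 + 19298/8329 = 298955437/8329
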